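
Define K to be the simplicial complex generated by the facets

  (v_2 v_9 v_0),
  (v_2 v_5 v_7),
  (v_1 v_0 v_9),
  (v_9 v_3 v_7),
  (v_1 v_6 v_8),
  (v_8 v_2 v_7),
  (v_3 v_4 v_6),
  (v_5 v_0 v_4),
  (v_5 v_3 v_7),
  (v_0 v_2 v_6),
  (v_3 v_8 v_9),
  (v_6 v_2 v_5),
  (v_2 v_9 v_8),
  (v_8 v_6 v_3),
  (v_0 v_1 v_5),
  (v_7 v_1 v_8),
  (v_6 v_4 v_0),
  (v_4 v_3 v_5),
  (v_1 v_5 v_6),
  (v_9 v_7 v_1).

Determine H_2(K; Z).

We work with the vertex ordering v_0 < v_1 < v_2 < v_3 < v_4 < v_5 < v_6 < v_7 < v_8 < v_9. The simplices of K, each written with vertices in increasing order, are:

  0-simplices (10): [v_0], [v_1], [v_2], [v_3], [v_4], [v_5], [v_6], [v_7], [v_8], [v_9]
  1-simplices (30): (30 of them)
  2-simplices (20): (20 of them)

Hence C_0 ≅ Z^10, C_1 ≅ Z^30, C_2 ≅ Z^20.

The boundary map ∂_1: C_1 → C_0 is given by ∂[p,q] = [q] − [p]. For instance
  ∂[v_2,v_5] = [v_5] − [v_2].
The 10×30 boundary matrix has rank 9 and Smith normal form diag(1,1,1,1,1,1,1,1,1).

The boundary map ∂_2: C_2 → C_1 sends each 2-simplex [p,q,r] to [q,r] − [p,r] + [p,q]. For instance
  ∂[v_0,v_1,v_5] = [v_1,v_5] − [v_0,v_5] + [v_0,v_1],
  ∂[v_1,v_7,v_8] = [v_7,v_8] − [v_1,v_8] + [v_1,v_7].
The 30×20 boundary matrix has rank 20 and Smith normal form diag(1,1,1,1,1,1,1,1,1,1,1,1,1,1,1,1,1,1,1,2).

From H_k ≅ ker(∂_k) / im(∂_{k+1}) we obtain:

  H_2: rank ker ∂_2 − rank ∂_3 = (20 − 20) − 0 = 0, and there is no ∂_3, so H_2 = 0.

H_2 = 0.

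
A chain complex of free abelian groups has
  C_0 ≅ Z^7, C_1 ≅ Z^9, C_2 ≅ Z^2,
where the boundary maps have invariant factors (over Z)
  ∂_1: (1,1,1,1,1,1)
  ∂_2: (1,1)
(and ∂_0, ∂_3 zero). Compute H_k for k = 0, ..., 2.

H_0 = Z,  H_1 = Z,  H_2 = 0.

H_0: b_0 = 7 − 0 − 6 = 1; torsion from ∂_1 factors > 1: none. So H_0 = Z.
H_1: b_1 = 9 − 6 − 2 = 1; torsion from ∂_2 factors > 1: none. So H_1 = Z.
H_2: b_2 = 2 − 2 − 0 = 0; torsion from ∂_3 factors > 1: none. So H_2 = 0.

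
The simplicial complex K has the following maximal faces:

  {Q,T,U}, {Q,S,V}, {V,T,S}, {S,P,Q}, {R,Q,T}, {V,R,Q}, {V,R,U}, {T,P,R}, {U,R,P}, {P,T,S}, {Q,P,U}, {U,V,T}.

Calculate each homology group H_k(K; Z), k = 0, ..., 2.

Take the total order P < Q < R < S < T < U < V on the vertex set. Then K (dimension 2) consists of the simplices:

  0-simplices (7): P, Q, R, S, T, U, V
  1-simplices (18): PQ, PR, PS, PT, PU, QR, QS, QT, QU, QV, RT, RU, RV, ST, SV, TU, TV, UV
  2-simplices (12): PQS, PQU, PRT, PRU, PST, QRT, QRV, QSV, QTU, RUV, STV, TUV

giving chain groups C_0 ≅ Z^7, C_1 ≅ Z^18, C_2 ≅ Z^12.

Boundary ∂_1: C_1 → C_0 is given by ∂[p,q] = [q] − [p]. For instance
  ∂RU = U − R.
The resulting 7×18 matrix has rank 6, and its Smith normal form has invariant factors (1,1,1,1,1,1).

The boundary map ∂_2: C_2 → C_1 acts by ∂[p,q,r] = [q,r] − [p,r] + [p,q]. For instance
  ∂PQU = QU − PU + PQ,
  ∂QRT = RT − QT + QR.
The resulting 18×12 matrix has rank 12, and its Smith normal form has invariant factors (1,1,1,1,1,1,1,1,1,1,1,2).

Computing H_k = (kernel of ∂_k) / (image of ∂_{k+1}):

  H_0: rank C_0 − rank ∂_1 = 7 − 6 = 1, and the invariant factors of ∂_1 are all 1, so H_0 ≅ Z.
  H_1: rank ker ∂_1 − rank ∂_2 = (18 − 6) − 12 = 0, and ∂_2 has invariant factor 2 > 1, so H_1 ≅ Z/2Z.
  H_2: rank ker ∂_2 − rank ∂_3 = (12 − 12) − 0 = 0, and there is no ∂_3, so H_2 ≅ 0.

As a check, the Euler characteristic is 7 − 18 + 12 = 1, which agrees with 1 − 0 + 0 = 1.
(K is a triangulation of the real projective plane RP^2.)

H_0 = Z,  H_1 = Z/2Z,  H_2 = 0.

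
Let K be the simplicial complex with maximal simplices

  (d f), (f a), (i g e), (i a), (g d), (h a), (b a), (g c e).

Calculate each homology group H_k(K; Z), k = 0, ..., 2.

H_0 ≅ Z,  H_1 ≅ Z,  H_2 = 0.

Fix the vertex order a < b < c < d < e < f < g < h < i and write every simplex with vertices in increasing order. Then dim K = 2 and the simplices of K are:

  0-simplices (9): a, b, c, d, e, f, g, h, i
  1-simplices (11): ab, af, ah, ai, ce, cg, df, dg, eg, ei, gi
  2-simplices (2): ceg, egi

so the chain groups are C_0 ≅ Z^9, C_1 ≅ Z^11, C_2 ≅ Z^2.

Boundary ∂_1: C_1 → C_0 sends each edge [p,q] (with p < q) to q − p.
This gives a 9×11 integer matrix of rank 8; reducing to Smith normal form yields diagonal entries (1,1,1,1,1,1,1,1).

The boundary map ∂_2: C_2 → C_1 sends each 2-simplex [p,q,r] to [q,r] − [p,r] + [p,q]. For instance
  ∂egi = gi − ei + eg,
  ∂ceg = eg − cg + ce.
This gives a 11×2 integer matrix of rank 2; reducing to Smith normal form yields diagonal entries (1,1).

Reading off H_k = ker ∂_k / im ∂_{k+1}:

  H_0: rank C_0 − rank ∂_1 = 9 − 8 = 1, and the invariant factors of ∂_1 are all 1, so H_0 ≅ Z.
  H_1: rank ker ∂_1 − rank ∂_2 = (11 − 8) − 2 = 1, and the invariant factors of ∂_2 are all 1, so H_1 ≅ Z.
  H_2: rank ker ∂_2 − rank ∂_3 = (2 − 2) − 0 = 0, and there is no ∂_3, so H_2 ≅ 0.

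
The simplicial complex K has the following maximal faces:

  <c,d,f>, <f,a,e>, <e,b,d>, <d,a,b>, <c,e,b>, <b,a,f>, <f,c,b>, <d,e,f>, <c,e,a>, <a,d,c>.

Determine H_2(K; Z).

H_2 ≅ 0.

K has 6 vertices, 15 edges, 10 triangles.
rank ∂_2 = 10, rank ∂_3 = 0 ⇒ b_2 = 10 − 10 − 0 = 0. So H_2 = 0.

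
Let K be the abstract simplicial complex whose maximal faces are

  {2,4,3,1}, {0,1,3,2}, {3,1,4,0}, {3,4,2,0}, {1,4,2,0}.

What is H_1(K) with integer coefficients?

H_1 ≅ 0.

We work with the vertex ordering 0 < 1 < 2 < 3 < 4. The simplices of K, each written with vertices in increasing order, are:

  0-simplices (5): [0], [1], [2], [3], [4]
  1-simplices (10): [0,1], [0,2], [0,3], [0,4], [1,2], [1,3], [1,4], [2,3], [2,4], [3,4]
  2-simplices (10): [0,1,2], [0,1,3], [0,1,4], [0,2,3], [0,2,4], [0,3,4], [1,2,3], [1,2,4], [1,3,4], [2,3,4]
  3-simplices (5): [0,1,2,3], [0,1,2,4], [0,1,3,4], [0,2,3,4], [1,2,3,4]

so the chain groups are C_0 ≅ Z^5, C_1 ≅ Z^10, C_2 ≅ Z^10, C_3 ≅ Z^5.

∂_1: C_1 → C_0 is given by ∂[p,q] = [q] − [p]. For instance
  ∂[0,3] = [3] − [0].
This gives a 5×10 integer matrix of rank 4; reducing to Smith normal form yields diagonal entries (1,1,1,1).

∂_2: C_2 → C_1 sends each 2-simplex [p,q,r] to [q,r] − [p,r] + [p,q]. For instance
  ∂[0,3,4] = [3,4] − [0,4] + [0,3],
  ∂[1,2,4] = [2,4] − [1,4] + [1,2].
The 10×10 boundary matrix has rank 6 and Smith normal form diag(1,1,1,1,1,1).

The boundary map ∂_3: C_3 → C_2 sends each 3-simplex σ to the alternating sum Σ_i (−1)^i (σ with its i-th vertex removed). For instance
  ∂[0,1,2,3] = [1,2,3] − [0,2,3] + [0,1,3] − [0,1,2],
  ∂[0,2,3,4] = [2,3,4] − [0,3,4] + [0,2,4] − [0,2,3].
The 10×5 boundary matrix has rank 4 and Smith normal form diag(1,1,1,1).

Reading off H_k = ker ∂_k / im ∂_{k+1}:

  H_1: rank ker ∂_1 − rank ∂_2 = (10 − 4) − 6 = 0, and the invariant factors of ∂_2 are all 1, so H_1 ≅ 0.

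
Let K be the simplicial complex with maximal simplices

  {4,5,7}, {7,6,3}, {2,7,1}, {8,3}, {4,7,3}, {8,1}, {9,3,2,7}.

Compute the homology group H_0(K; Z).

Order the vertices as 1 < 2 < 3 < 4 < 5 < 6 < 7 < 8 < 9. Listing each simplex with vertices in this order, K has dimension 3 with simplices:

  0-simplices (9): [1], [2], [3], [4], [5], [6], [7], [8], [9]
  1-simplices (16): [1,2], [1,7], [1,8], [2,3], [2,7], [2,9], [3,4], [3,6], [3,7], [3,8], [3,9], [4,5], [4,7], [5,7], [6,7], [7,9]
  2-simplices (8): [1,2,7], [2,3,7], [2,3,9], [2,7,9], [3,4,7], [3,6,7], [3,7,9], [4,5,7]
  3-simplices (1): [2,3,7,9]

giving chain groups C_0 ≅ Z^9, C_1 ≅ Z^16, C_2 ≅ Z^8, C_3 ≅ Z^1.

Boundary ∂_1: C_1 → C_0 maps an edge to its endpoints' difference, ∂[p,q] = q − p.
The resulting 9×16 matrix has rank 8, and its Smith normal form has invariant factors (1,1,1,1,1,1,1,1).

The boundary map ∂_2: C_2 → C_1 maps a triangle to the signed sum of its edges. For instance
  ∂[4,5,7] = [5,7] − [4,7] + [4,5],
  ∂[3,7,9] = [7,9] − [3,9] + [3,7].
As a 16×8 matrix over Z this has rank 7, with invariant factors (1,1,1,1,1,1,1).

Boundary ∂_3: C_3 → C_2 sends each 3-simplex σ to the alternating sum Σ_i (−1)^i (σ with its i-th vertex removed). For instance
  ∂[2,3,7,9] = [3,7,9] − [2,7,9] + [2,3,9] − [2,3,7].
This gives a 8×1 integer matrix of rank 1; reducing to Smith normal form yields diagonal entries (1).

Reading off H_k = ker ∂_k / im ∂_{k+1}:

  H_0: rank C_0 − rank ∂_1 = 9 − 8 = 1, and the invariant factors of ∂_1 are all 1, so H_0 = Z.

H_0 ≅ Z.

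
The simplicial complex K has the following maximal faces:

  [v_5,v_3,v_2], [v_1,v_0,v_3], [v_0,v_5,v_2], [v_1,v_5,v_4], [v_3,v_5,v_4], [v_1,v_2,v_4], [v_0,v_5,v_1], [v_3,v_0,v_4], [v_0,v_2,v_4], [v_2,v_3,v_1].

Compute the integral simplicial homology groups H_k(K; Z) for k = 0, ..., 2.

H_0 ≅ Z,  H_1 ≅ Z/2,  H_2 = 0.

Order the vertices as v_0 < v_1 < v_2 < v_3 < v_4 < v_5. Listing each simplex with vertices in this order, K has dimension 2 with simplices:

  0-simplices (6): [v_0], [v_1], [v_2], [v_3], [v_4], [v_5]
  1-simplices (15): (15 of them)
  2-simplices (10): [v_0,v_1,v_3], [v_0,v_1,v_5], [v_0,v_2,v_4], [v_0,v_2,v_5], [v_0,v_3,v_4], [v_1,v_2,v_3], [v_1,v_2,v_4], [v_1,v_4,v_5], [v_2,v_3,v_5], [v_3,v_4,v_5]

Hence C_0 ≅ Z^6, C_1 ≅ Z^15, C_2 ≅ Z^10.

The boundary map ∂_1: C_1 → C_0 maps an edge to its endpoints' difference, ∂[p,q] = q − p. For instance
  ∂[v_2,v_4] = [v_4] − [v_2].
The 6×15 boundary matrix has rank 5 and Smith normal form diag(1,1,1,1,1).

The boundary map ∂_2: C_2 → C_1 acts by ∂[p,q,r] = [q,r] − [p,r] + [p,q]. For instance
  ∂[v_0,v_3,v_4] = [v_3,v_4] − [v_0,v_4] + [v_0,v_3],
  ∂[v_1,v_2,v_4] = [v_2,v_4] − [v_1,v_4] + [v_1,v_2].
This gives a 15×10 integer matrix of rank 10; reducing to Smith normal form yields diagonal entries (1,1,1,1,1,1,1,1,1,2).

Reading off H_k = ker ∂_k / im ∂_{k+1}:

  H_0: rank C_0 − rank ∂_1 = 6 − 5 = 1, and the invariant factors of ∂_1 are all 1, so H_0 = Z.
  H_1: rank ker ∂_1 − rank ∂_2 = (15 − 5) − 10 = 0, and ∂_2 has invariant factor 2 > 1, so H_1 = Z/2.
  H_2: rank ker ∂_2 − rank ∂_3 = (10 − 10) − 0 = 0, and there is no ∂_3, so H_2 = 0.

(K is a triangulation of the real projective plane RP^2.)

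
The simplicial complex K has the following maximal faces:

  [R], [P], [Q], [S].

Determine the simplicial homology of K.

H_0 = Z^4.

Order the vertices as P < Q < R < S. Listing each simplex with vertices in this order, K has dimension 0 with simplices:

  0-simplices (4): P, Q, R, S

giving chain groups C_0 ≅ Z^4.

Computing H_k = (kernel of ∂_k) / (image of ∂_{k+1}):

  H_0: rank C_0 − rank ∂_1 = 4 − 0 = 4, and there is no ∂_1, so H_0 ≅ Z^4.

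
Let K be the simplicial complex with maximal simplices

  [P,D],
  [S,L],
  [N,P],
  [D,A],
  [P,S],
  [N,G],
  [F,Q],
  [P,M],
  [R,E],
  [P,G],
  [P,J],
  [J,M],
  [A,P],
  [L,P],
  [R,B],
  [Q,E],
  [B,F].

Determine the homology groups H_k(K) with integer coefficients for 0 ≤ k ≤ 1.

H_0 ≅ Z^2,  H_1 ≅ Z^5.

Order the vertices as A < B < D < E < F < G < J < L < M < N < P < Q < R < S. Listing each simplex with vertices in this order, K has dimension 1 with simplices:

  0-simplices (14): A, B, D, E, F, G, J, L, M, N, P, Q, R, S
  1-simplices (17): AD, AP, BF, BR, DP, EQ, ER, FQ, GN, GP, JM, JP, LP, LS, MP, NP, PS

giving chain groups C_0 ≅ Z^14, C_1 ≅ Z^17.

Boundary ∂_1: C_1 → C_0 is given by ∂[p,q] = [q] − [p]. For instance
  ∂JM = M − J.
As a 14×17 matrix over Z this has rank 12, with invariant factors (1,1,1,1,1,1,1,1,1,1,1,1).

Now H_k = ker ∂_k / im ∂_{k+1}, so:

  H_0: rank C_0 − rank ∂_1 = 14 − 12 = 2, and the invariant factors of ∂_1 are all 1, so H_0 ≅ Z^2.
  H_1: rank ker ∂_1 − rank ∂_2 = (17 − 12) − 0 = 5, and there is no ∂_2, so H_1 ≅ Z^5.

(K is a triangulation of the disjoint union of a wedge of 4 circles and the circle S^1.)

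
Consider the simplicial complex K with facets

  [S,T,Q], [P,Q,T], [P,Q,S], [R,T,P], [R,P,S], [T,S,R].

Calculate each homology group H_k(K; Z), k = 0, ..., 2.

Take the total order P < Q < R < S < T on the vertex set. Then K (dimension 2) consists of the simplices:

  0-simplices (5): P, Q, R, S, T
  1-simplices (9): PQ, PR, PS, PT, QS, QT, RS, RT, ST
  2-simplices (6): PQS, PQT, PRS, PRT, QST, RST

giving chain groups C_0 ≅ Z^5, C_1 ≅ Z^9, C_2 ≅ Z^6.

The boundary map ∂_1: C_1 → C_0 maps an edge to its endpoints' difference, ∂[p,q] = q − p.
The resulting 5×9 matrix has rank 4, and its Smith normal form has invariant factors (1,1,1,1).

The boundary map ∂_2: C_2 → C_1 maps a triangle to the signed sum of its edges. For instance
  ∂PQS = QS − PS + PQ,
  ∂PRS = RS − PS + PR.
The resulting 9×6 matrix has rank 5, and its Smith normal form has invariant factors (1,1,1,1,1).

Now H_k = ker ∂_k / im ∂_{k+1}, so:

  H_0: rank C_0 − rank ∂_1 = 5 − 4 = 1, and the invariant factors of ∂_1 are all 1, so H_0 = Z.
  H_1: rank ker ∂_1 − rank ∂_2 = (9 − 4) − 5 = 0, and the invariant factors of ∂_2 are all 1, so H_1 = 0.
  H_2: rank ker ∂_2 − rank ∂_3 = (6 − 5) − 0 = 1, and there is no ∂_3, so H_2 = Z.

H_0 = Z,  H_1 = 0,  H_2 = Z.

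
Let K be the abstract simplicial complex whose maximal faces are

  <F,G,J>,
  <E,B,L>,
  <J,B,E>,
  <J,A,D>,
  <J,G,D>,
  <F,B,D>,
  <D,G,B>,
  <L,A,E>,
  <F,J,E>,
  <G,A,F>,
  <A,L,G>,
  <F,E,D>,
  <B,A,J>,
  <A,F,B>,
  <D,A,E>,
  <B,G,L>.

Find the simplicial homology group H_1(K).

H_1 ≅ Z^2.

K has 8 vertices, 24 edges, 16 triangles.
rank ∂_1 = 7, rank ∂_2 = 15 ⇒ b_1 = 24 − 7 − 15 = 2; all invariant factors of ∂_2 are 1 so no torsion. So H_1 = Z^2.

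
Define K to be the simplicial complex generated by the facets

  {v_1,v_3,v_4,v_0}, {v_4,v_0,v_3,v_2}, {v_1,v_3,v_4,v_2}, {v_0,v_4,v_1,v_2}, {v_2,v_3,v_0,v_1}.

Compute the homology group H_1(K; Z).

Take the total order v_0 < v_1 < v_2 < v_3 < v_4 on the vertex set. Then K (dimension 3) consists of the simplices:

  0-simplices (5): [v_0], [v_1], [v_2], [v_3], [v_4]
  1-simplices (10): [v_0,v_1], [v_0,v_2], [v_0,v_3], [v_0,v_4], [v_1,v_2], [v_1,v_3], [v_1,v_4], [v_2,v_3], [v_2,v_4], [v_3,v_4]
  2-simplices (10): [v_0,v_1,v_2], [v_0,v_1,v_3], [v_0,v_1,v_4], [v_0,v_2,v_3], [v_0,v_2,v_4], [v_0,v_3,v_4], [v_1,v_2,v_3], [v_1,v_2,v_4], [v_1,v_3,v_4], [v_2,v_3,v_4]
  3-simplices (5): [v_0,v_1,v_2,v_3], [v_0,v_1,v_2,v_4], [v_0,v_1,v_3,v_4], [v_0,v_2,v_3,v_4], [v_1,v_2,v_3,v_4]

giving chain groups C_0 ≅ Z^5, C_1 ≅ Z^10, C_2 ≅ Z^10, C_3 ≅ Z^5.

The boundary map ∂_1: C_1 → C_0 maps an edge to its endpoints' difference, ∂[p,q] = q − p. For instance
  ∂[v_0,v_4] = [v_4] − [v_0].
As a 5×10 matrix over Z this has rank 4, with invariant factors (1,1,1,1).

∂_2: C_2 → C_1 maps a triangle to the signed sum of its edges. For instance
  ∂[v_0,v_2,v_4] = [v_2,v_4] − [v_0,v_4] + [v_0,v_2],
  ∂[v_2,v_3,v_4] = [v_3,v_4] − [v_2,v_4] + [v_2,v_3].
The resulting 10×10 matrix has rank 6, and its Smith normal form has invariant factors (1,1,1,1,1,1).

Boundary ∂_3: C_3 → C_2 sends each 3-simplex σ to the alternating sum Σ_i (−1)^i (σ with its i-th vertex removed). For instance
  ∂[v_0,v_2,v_3,v_4] = [v_2,v_3,v_4] − [v_0,v_3,v_4] + [v_0,v_2,v_4] − [v_0,v_2,v_3],
  ∂[v_0,v_1,v_2,v_3] = [v_1,v_2,v_3] − [v_0,v_2,v_3] + [v_0,v_1,v_3] − [v_0,v_1,v_2].
As a 10×5 matrix over Z this has rank 4, with invariant factors (1,1,1,1).

Reading off H_k = ker ∂_k / im ∂_{k+1}:

  H_1: rank ker ∂_1 − rank ∂_2 = (10 − 4) − 6 = 0, and the invariant factors of ∂_2 are all 1, so H_1 = 0.

H_1 = 0.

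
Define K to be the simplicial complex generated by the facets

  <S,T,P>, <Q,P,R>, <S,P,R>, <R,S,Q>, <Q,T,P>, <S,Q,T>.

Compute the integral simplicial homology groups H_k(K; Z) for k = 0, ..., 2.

H_0 ≅ Z,  H_1 = 0,  H_2 ≅ Z.

Take the total order P < Q < R < S < T on the vertex set. Then K (dimension 2) consists of the simplices:

  0-simplices (5): P, Q, R, S, T
  1-simplices (9): PQ, PR, PS, PT, QR, QS, QT, RS, ST
  2-simplices (6): PQR, PQT, PRS, PST, QRS, QST

Hence C_0 ≅ Z^5, C_1 ≅ Z^9, C_2 ≅ Z^6.

The boundary map ∂_1: C_1 → C_0 is given by ∂[p,q] = [q] − [p].
The resulting 5×9 matrix has rank 4, and its Smith normal form has invariant factors (1,1,1,1).

The boundary map ∂_2: C_2 → C_1 sends each 2-simplex [p,q,r] to [q,r] − [p,r] + [p,q]. For instance
  ∂PQT = QT − PT + PQ,
  ∂PRS = RS − PS + PR.
The resulting 9×6 matrix has rank 5, and its Smith normal form has invariant factors (1,1,1,1,1).

Reading off H_k = ker ∂_k / im ∂_{k+1}:

  H_0: rank C_0 − rank ∂_1 = 5 − 4 = 1, and the invariant factors of ∂_1 are all 1, so H_0 ≅ Z.
  H_1: rank ker ∂_1 − rank ∂_2 = (9 − 4) − 5 = 0, and the invariant factors of ∂_2 are all 1, so H_1 ≅ 0.
  H_2: rank ker ∂_2 − rank ∂_3 = (6 − 5) − 0 = 1, and there is no ∂_3, so H_2 ≅ Z.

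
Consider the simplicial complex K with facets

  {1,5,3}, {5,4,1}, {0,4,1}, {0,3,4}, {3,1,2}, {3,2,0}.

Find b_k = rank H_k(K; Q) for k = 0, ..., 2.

b_0 = 1, b_1 = 1, b_2 = 0.

Take the total order 0 < 1 < 2 < 3 < 4 < 5 on the vertex set. Then K (dimension 2) consists of the simplices:

  0-simplices (6): [0], [1], [2], [3], [4], [5]
  1-simplices (12): [0,1], [0,2], [0,3], [0,4], [1,2], [1,3], [1,4], [1,5], [2,3], [3,4], [3,5], [4,5]
  2-simplices (6): [0,1,4], [0,2,3], [0,3,4], [1,2,3], [1,3,5], [1,4,5]

so the chain groups are C_0 ≅ Z^6, C_1 ≅ Z^12, C_2 ≅ Z^6.

The boundary map ∂_1: C_1 → C_0 maps an edge to its endpoints' difference, ∂[p,q] = q − p. For instance
  ∂[0,1] = [1] − [0].
The 6×12 boundary matrix has rank 5 and Smith normal form diag(1,1,1,1,1).

The boundary map ∂_2: C_2 → C_1 sends each 2-simplex [p,q,r] to [q,r] − [p,r] + [p,q]. For instance
  ∂[0,1,4] = [1,4] − [0,4] + [0,1],
  ∂[0,3,4] = [3,4] − [0,4] + [0,3].
The resulting 12×6 matrix has rank 6, and its Smith normal form has invariant factors (1,1,1,1,1,1).

Now H_k = ker ∂_k / im ∂_{k+1}, so:

  H_0: rank C_0 − rank ∂_1 = 6 − 5 = 1, and the invariant factors of ∂_1 are all 1, so H_0 = Z.
  H_1: rank ker ∂_1 − rank ∂_2 = (12 − 5) − 6 = 1, and the invariant factors of ∂_2 are all 1, so H_1 = Z.
  H_2: rank ker ∂_2 − rank ∂_3 = (6 − 6) − 0 = 0, and there is no ∂_3, so H_2 = 0.

As a check, the Euler characteristic is 6 − 12 + 6 = 0, which agrees with 1 − 1 + 0 = 0.

Hence the Betti numbers are b_0 = 1, b_1 = 1, b_2 = 0.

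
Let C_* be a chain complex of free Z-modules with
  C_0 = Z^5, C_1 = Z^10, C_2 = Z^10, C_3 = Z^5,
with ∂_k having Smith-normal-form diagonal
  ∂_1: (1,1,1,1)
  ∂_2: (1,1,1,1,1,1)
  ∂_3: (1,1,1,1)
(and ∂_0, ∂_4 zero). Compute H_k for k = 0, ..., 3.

H_0: b_0 = 5 − 0 − 4 = 1; torsion from ∂_1 factors > 1: none. So H_0 = Z.
H_1: b_1 = 10 − 4 − 6 = 0; torsion from ∂_2 factors > 1: none. So H_1 = 0.
H_2: b_2 = 10 − 6 − 4 = 0; torsion from ∂_3 factors > 1: none. So H_2 = 0.
H_3: b_3 = 5 − 4 − 0 = 1; torsion from ∂_4 factors > 1: none. So H_3 = Z.

H_0 = Z,  H_1 = 0,  H_2 = 0,  H_3 = Z.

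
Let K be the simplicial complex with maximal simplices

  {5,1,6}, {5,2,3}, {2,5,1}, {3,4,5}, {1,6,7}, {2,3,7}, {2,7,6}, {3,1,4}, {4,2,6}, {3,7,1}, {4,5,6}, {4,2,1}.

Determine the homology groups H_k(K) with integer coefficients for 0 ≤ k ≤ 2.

H_0 = Z,  H_1 = Z/2,  H_2 = 0.

Take the total order 1 < 2 < 3 < 4 < 5 < 6 < 7 on the vertex set. Then K (dimension 2) consists of the simplices:

  0-simplices (7): [1], [2], [3], [4], [5], [6], [7]
  1-simplices (18): [1,2], [1,3], [1,4], [1,5], [1,6], [1,7], [2,3], [2,4], [2,5], [2,6], [2,7], [3,4], [3,5], [3,7], [4,5], [4,6], [5,6], [6,7]
  2-simplices (12): [1,2,4], [1,2,5], [1,3,4], [1,3,7], [1,5,6], [1,6,7], [2,3,5], [2,3,7], [2,4,6], [2,6,7], [3,4,5], [4,5,6]

so the chain groups are C_0 ≅ Z^7, C_1 ≅ Z^18, C_2 ≅ Z^12.

∂_1: C_1 → C_0 sends each edge [p,q] (with p < q) to q − p.
The resulting 7×18 matrix has rank 6, and its Smith normal form has invariant factors (1,1,1,1,1,1).

The boundary map ∂_2: C_2 → C_1 sends each 2-simplex [p,q,r] to [q,r] − [p,r] + [p,q]. For instance
  ∂[1,2,5] = [2,5] − [1,5] + [1,2],
  ∂[2,3,7] = [3,7] − [2,7] + [2,3].
This gives a 18×12 integer matrix of rank 12; reducing to Smith normal form yields diagonal entries (1,1,1,1,1,1,1,1,1,1,1,2).

Computing H_k = (kernel of ∂_k) / (image of ∂_{k+1}):

  H_0: rank C_0 − rank ∂_1 = 7 − 6 = 1, and the invariant factors of ∂_1 are all 1, so H_0 ≅ Z.
  H_1: rank ker ∂_1 − rank ∂_2 = (18 − 6) − 12 = 0, and ∂_2 has invariant factor 2 > 1, so H_1 ≅ Z/2.
  H_2: rank ker ∂_2 − rank ∂_3 = (12 − 12) − 0 = 0, and there is no ∂_3, so H_2 ≅ 0.

As a check, the Euler characteristic is 7 − 18 + 12 = 1, which agrees with 1 − 0 + 0 = 1.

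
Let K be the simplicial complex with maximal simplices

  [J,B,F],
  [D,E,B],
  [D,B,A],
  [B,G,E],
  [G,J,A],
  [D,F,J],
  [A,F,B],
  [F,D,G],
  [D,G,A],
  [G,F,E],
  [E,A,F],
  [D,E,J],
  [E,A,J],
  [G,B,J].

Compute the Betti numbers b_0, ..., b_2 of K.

Order the vertices as A < B < D < E < F < G < J. Listing each simplex with vertices in this order, K has dimension 2 with simplices:

  0-simplices (7): A, B, D, E, F, G, J
  1-simplices (21): AB, AD, AE, AF, AG, AJ, BD, BE, BF, BG, BJ, DE, DF, DG, DJ, EF, EG, EJ, FG, FJ, GJ
  2-simplices (14): ABD, ABF, ADG, AEF, AEJ, AGJ, BDE, BEG, BFJ, BGJ, DEJ, DFG, DFJ, EFG

Hence C_0 ≅ Z^7, C_1 ≅ Z^21, C_2 ≅ Z^14.

The boundary map ∂_1: C_1 → C_0 maps an edge to its endpoints' difference, ∂[p,q] = q − p. For instance
  ∂DF = F − D.
As a 7×21 matrix over Z this has rank 6, with invariant factors (1,1,1,1,1,1).

Boundary ∂_2: C_2 → C_1 sends each 2-simplex [p,q,r] to [q,r] − [p,r] + [p,q]. For instance
  ∂BGJ = GJ − BJ + BG,
  ∂BDE = DE − BE + BD.
The resulting 21×14 matrix has rank 13, and its Smith normal form has invariant factors (1,1,1,1,1,1,1,1,1,1,1,1,1).

Now H_k = ker ∂_k / im ∂_{k+1}, so:

  H_0: rank C_0 − rank ∂_1 = 7 − 6 = 1, and the invariant factors of ∂_1 are all 1, so H_0 ≅ Z.
  H_1: rank ker ∂_1 − rank ∂_2 = (21 − 6) − 13 = 2, and the invariant factors of ∂_2 are all 1, so H_1 ≅ Z^2.
  H_2: rank ker ∂_2 − rank ∂_3 = (14 − 13) − 0 = 1, and there is no ∂_3, so H_2 ≅ Z.

As a check, the Euler characteristic is 7 − 21 + 14 = 0, which agrees with 1 − 2 + 1 = 0.

Hence the Betti numbers are b_0 = 1, b_1 = 2, b_2 = 1.

b_0 = 1, b_1 = 2, b_2 = 1.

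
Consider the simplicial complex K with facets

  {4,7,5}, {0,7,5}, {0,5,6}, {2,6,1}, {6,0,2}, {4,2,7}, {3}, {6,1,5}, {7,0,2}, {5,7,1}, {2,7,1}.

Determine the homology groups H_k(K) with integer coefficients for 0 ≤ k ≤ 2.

Take the total order 0 < 1 < 2 < 3 < 4 < 5 < 6 < 7 on the vertex set. Then K (dimension 2) consists of the simplices:

  0-simplices (8): [0], [1], [2], [3], [4], [5], [6], [7]
  1-simplices (15): [0,2], [0,5], [0,6], [0,7], [1,2], [1,5], [1,6], [1,7], [2,4], [2,6], [2,7], [4,5], [4,7], [5,6], [5,7]
  2-simplices (10): [0,2,6], [0,2,7], [0,5,6], [0,5,7], [1,2,6], [1,2,7], [1,5,6], [1,5,7], [2,4,7], [4,5,7]

Hence C_0 ≅ Z^8, C_1 ≅ Z^15, C_2 ≅ Z^10.

Boundary ∂_1: C_1 → C_0 maps an edge to its endpoints' difference, ∂[p,q] = q − p. For instance
  ∂[1,7] = [7] − [1].
This gives a 8×15 integer matrix of rank 6; reducing to Smith normal form yields diagonal entries (1,1,1,1,1,1).

∂_2: C_2 → C_1 sends each 2-simplex [p,q,r] to [q,r] − [p,r] + [p,q]. For instance
  ∂[1,5,7] = [5,7] − [1,7] + [1,5],
  ∂[0,2,6] = [2,6] − [0,6] + [0,2].
The 15×10 boundary matrix has rank 9 and Smith normal form diag(1,1,1,1,1,1,1,1,1).

From H_k ≅ ker(∂_k) / im(∂_{k+1}) we obtain:

  H_0: rank C_0 − rank ∂_1 = 8 − 6 = 2, and the invariant factors of ∂_1 are all 1, so H_0 = Z^2.
  H_1: rank ker ∂_1 − rank ∂_2 = (15 − 6) − 9 = 0, and the invariant factors of ∂_2 are all 1, so H_1 = 0.
  H_2: rank ker ∂_2 − rank ∂_3 = (10 − 9) − 0 = 1, and there is no ∂_3, so H_2 = Z.

As a check, the Euler characteristic is 8 − 15 + 10 = 3, which agrees with 2 − 0 + 1 = 3.

H_0 ≅ Z^2,  H_1 = 0,  H_2 ≅ Z.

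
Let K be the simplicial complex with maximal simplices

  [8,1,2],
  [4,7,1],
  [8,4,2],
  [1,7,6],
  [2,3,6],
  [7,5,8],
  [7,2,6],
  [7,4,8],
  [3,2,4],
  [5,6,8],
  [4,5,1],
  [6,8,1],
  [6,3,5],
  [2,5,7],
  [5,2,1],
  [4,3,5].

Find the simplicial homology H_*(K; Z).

H_0 = Z,  H_1 = Z^2,  H_2 = Z.

Take the total order 1 < 2 < 3 < 4 < 5 < 6 < 7 < 8 on the vertex set. Then K (dimension 2) consists of the simplices:

  0-simplices (8): [1], [2], [3], [4], [5], [6], [7], [8]
  1-simplices (24): (24 of them)
  2-simplices (16): [1,2,5], [1,2,8], [1,4,5], [1,4,7], [1,6,7], [1,6,8], [2,3,4], [2,3,6], [2,4,8], [2,5,7], [2,6,7], [3,4,5], [3,5,6], [4,7,8], [5,6,8], [5,7,8]

so the chain groups are C_0 ≅ Z^8, C_1 ≅ Z^24, C_2 ≅ Z^16.

Boundary ∂_1: C_1 → C_0 maps an edge to its endpoints' difference, ∂[p,q] = q − p. For instance
  ∂[5,6] = [6] − [5].
The resulting 8×24 matrix has rank 7, and its Smith normal form has invariant factors (1,1,1,1,1,1,1).

Boundary ∂_2: C_2 → C_1 acts by ∂[p,q,r] = [q,r] − [p,r] + [p,q]. For instance
  ∂[1,4,7] = [4,7] − [1,7] + [1,4],
  ∂[1,4,5] = [4,5] − [1,5] + [1,4].
This gives a 24×16 integer matrix of rank 15; reducing to Smith normal form yields diagonal entries (1,1,1,1,1,1,1,1,1,1,1,1,1,1,1).

From H_k ≅ ker(∂_k) / im(∂_{k+1}) we obtain:

  H_0: rank C_0 − rank ∂_1 = 8 − 7 = 1, and the invariant factors of ∂_1 are all 1, so H_0 ≅ Z.
  H_1: rank ker ∂_1 − rank ∂_2 = (24 − 7) − 15 = 2, and the invariant factors of ∂_2 are all 1, so H_1 ≅ Z^2.
  H_2: rank ker ∂_2 − rank ∂_3 = (16 − 15) − 0 = 1, and there is no ∂_3, so H_2 ≅ Z.

As a check, the Euler characteristic is 8 − 24 + 16 = 0, which agrees with 1 − 2 + 1 = 0.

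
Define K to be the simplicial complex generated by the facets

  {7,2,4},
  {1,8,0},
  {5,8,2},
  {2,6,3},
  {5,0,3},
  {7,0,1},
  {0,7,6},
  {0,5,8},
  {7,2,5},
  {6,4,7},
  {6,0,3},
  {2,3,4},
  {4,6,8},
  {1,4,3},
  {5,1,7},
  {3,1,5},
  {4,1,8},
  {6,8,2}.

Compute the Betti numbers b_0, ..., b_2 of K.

b_0 = 1, b_1 = 1, b_2 = 0.

Fix the vertex order 0 < 1 < 2 < 3 < 4 < 5 < 6 < 7 < 8 and write every simplex with vertices in increasing order. Then dim K = 2 and the simplices of K are:

  0-simplices (9): [0], [1], [2], [3], [4], [5], [6], [7], [8]
  1-simplices (27): (27 of them)
  2-simplices (18): [0,1,7], [0,1,8], [0,3,5], [0,3,6], [0,5,8], [0,6,7], [1,3,4], [1,3,5], [1,4,8], [1,5,7], [2,3,4], [2,3,6], [2,4,7], [2,5,7], [2,5,8], [2,6,8], [4,6,7], [4,6,8]

giving chain groups C_0 ≅ Z^9, C_1 ≅ Z^27, C_2 ≅ Z^18.

Boundary ∂_1: C_1 → C_0 sends each edge [p,q] (with p < q) to q − p. For instance
  ∂[6,8] = [8] − [6].
The 9×27 boundary matrix has rank 8 and Smith normal form diag(1,1,1,1,1,1,1,1).

∂_2: C_2 → C_1 maps a triangle to the signed sum of its edges. For instance
  ∂[4,6,8] = [6,8] − [4,8] + [4,6],
  ∂[0,3,5] = [3,5] − [0,5] + [0,3].
This gives a 27×18 integer matrix of rank 18; reducing to Smith normal form yields diagonal entries (1,1,1,1,1,1,1,1,1,1,1,1,1,1,1,1,1,2).

Computing H_k = (kernel of ∂_k) / (image of ∂_{k+1}):

  H_0: rank C_0 − rank ∂_1 = 9 − 8 = 1, and the invariant factors of ∂_1 are all 1, so H_0 = Z.
  H_1: rank ker ∂_1 − rank ∂_2 = (27 − 8) − 18 = 1, and ∂_2 has invariant factor 2 > 1, so H_1 = Z × Z/2.
  H_2: rank ker ∂_2 − rank ∂_3 = (18 − 18) − 0 = 0, and there is no ∂_3, so H_2 = 0.

Hence the Betti numbers are b_0 = 1, b_1 = 1, b_2 = 0.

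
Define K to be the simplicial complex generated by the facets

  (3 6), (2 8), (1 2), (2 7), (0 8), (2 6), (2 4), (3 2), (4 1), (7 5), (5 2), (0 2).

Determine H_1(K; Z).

H_1 = Z^4.

K has 9 vertices, 12 edges.
rank ∂_1 = 8, rank ∂_2 = 0 ⇒ b_1 = 12 − 8 − 0 = 4. So H_1 = Z^4.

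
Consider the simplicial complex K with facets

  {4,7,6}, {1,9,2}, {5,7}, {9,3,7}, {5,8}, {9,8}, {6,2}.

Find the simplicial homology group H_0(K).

We work with the vertex ordering 1 < 2 < 3 < 4 < 5 < 6 < 7 < 8 < 9. The simplices of K, each written with vertices in increasing order, are:

  0-simplices (9): [1], [2], [3], [4], [5], [6], [7], [8], [9]
  1-simplices (13): [1,2], [1,9], [2,6], [2,9], [3,7], [3,9], [4,6], [4,7], [5,7], [5,8], [6,7], [7,9], [8,9]
  2-simplices (3): [1,2,9], [3,7,9], [4,6,7]

so the chain groups are C_0 ≅ Z^9, C_1 ≅ Z^13, C_2 ≅ Z^3.

The boundary map ∂_1: C_1 → C_0 is given by ∂[p,q] = [q] − [p]. For instance
  ∂[3,7] = [7] − [3].
The 9×13 boundary matrix has rank 8 and Smith normal form diag(1,1,1,1,1,1,1,1).

∂_2: C_2 → C_1 acts by ∂[p,q,r] = [q,r] − [p,r] + [p,q]. For instance
  ∂[1,2,9] = [2,9] − [1,9] + [1,2],
  ∂[4,6,7] = [6,7] − [4,7] + [4,6].
The resulting 13×3 matrix has rank 3, and its Smith normal form has invariant factors (1,1,1).

Computing H_k = (kernel of ∂_k) / (image of ∂_{k+1}):

  H_0: rank C_0 − rank ∂_1 = 9 − 8 = 1, and the invariant factors of ∂_1 are all 1, so H_0 = Z.

H_0 = Z.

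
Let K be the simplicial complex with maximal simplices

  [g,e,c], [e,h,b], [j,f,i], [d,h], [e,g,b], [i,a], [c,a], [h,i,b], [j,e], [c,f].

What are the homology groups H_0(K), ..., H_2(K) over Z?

Take the total order a < b < c < d < e < f < g < h < i < j on the vertex set. Then K (dimension 2) consists of the simplices:

  0-simplices (10): a, b, c, d, e, f, g, h, i, j
  1-simplices (17): ac, ai, be, bg, bh, bi, ce, cf, cg, dh, eg, eh, ej, fi, fj, hi, ij
  2-simplices (5): beg, beh, bhi, ceg, fij

Hence C_0 ≅ Z^10, C_1 ≅ Z^17, C_2 ≅ Z^5.

∂_1: C_1 → C_0 sends each edge [p,q] (with p < q) to q − p.
The 10×17 boundary matrix has rank 9 and Smith normal form diag(1,1,1,1,1,1,1,1,1).

Boundary ∂_2: C_2 → C_1 sends each 2-simplex [p,q,r] to [q,r] − [p,r] + [p,q]. For instance
  ∂bhi = hi − bi + bh,
  ∂ceg = eg − cg + ce.
This gives a 17×5 integer matrix of rank 5; reducing to Smith normal form yields diagonal entries (1,1,1,1,1).

Now H_k = ker ∂_k / im ∂_{k+1}, so:

  H_0: rank C_0 − rank ∂_1 = 10 − 9 = 1, and the invariant factors of ∂_1 are all 1, so H_0 = Z.
  H_1: rank ker ∂_1 − rank ∂_2 = (17 − 9) − 5 = 3, and the invariant factors of ∂_2 are all 1, so H_1 = Z^3.
  H_2: rank ker ∂_2 − rank ∂_3 = (5 − 5) − 0 = 0, and there is no ∂_3, so H_2 = 0.

As a check, the Euler characteristic is 10 − 17 + 5 = -2, which agrees with 1 − 3 + 0 = -2.

H_0 ≅ Z,  H_1 ≅ Z^3,  H_2 = 0.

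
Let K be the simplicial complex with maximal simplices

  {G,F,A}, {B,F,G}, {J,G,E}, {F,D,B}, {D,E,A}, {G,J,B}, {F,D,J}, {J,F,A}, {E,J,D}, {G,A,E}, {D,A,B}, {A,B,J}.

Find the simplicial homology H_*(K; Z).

Fix the vertex order A < B < D < E < F < G < J and write every simplex with vertices in increasing order. Then dim K = 2 and the simplices of K are:

  0-simplices (7): A, B, D, E, F, G, J
  1-simplices (18): AB, AD, AE, AF, AG, AJ, BD, BF, BG, BJ, DE, DF, DJ, EG, EJ, FG, FJ, GJ
  2-simplices (12): ABD, ABJ, ADE, AEG, AFG, AFJ, BDF, BFG, BGJ, DEJ, DFJ, EGJ

giving chain groups C_0 ≅ Z^7, C_1 ≅ Z^18, C_2 ≅ Z^12.

∂_1: C_1 → C_0 maps an edge to its endpoints' difference, ∂[p,q] = q − p.
This gives a 7×18 integer matrix of rank 6; reducing to Smith normal form yields diagonal entries (1,1,1,1,1,1).

The boundary map ∂_2: C_2 → C_1 sends each 2-simplex [p,q,r] to [q,r] − [p,r] + [p,q]. For instance
  ∂DFJ = FJ − DJ + DF,
  ∂ABD = BD − AD + AB.
The 18×12 boundary matrix has rank 12 and Smith normal form diag(1,1,1,1,1,1,1,1,1,1,1,2).

Now H_k = ker ∂_k / im ∂_{k+1}, so:

  H_0: rank C_0 − rank ∂_1 = 7 − 6 = 1, and the invariant factors of ∂_1 are all 1, so H_0 ≅ Z.
  H_1: rank ker ∂_1 − rank ∂_2 = (18 − 6) − 12 = 0, and ∂_2 has invariant factor 2 > 1, so H_1 ≅ Z/2Z.
  H_2: rank ker ∂_2 − rank ∂_3 = (12 − 12) − 0 = 0, and there is no ∂_3, so H_2 ≅ 0.

(K is a triangulation of the real projective plane RP^2.)

H_0 = Z,  H_1 = Z/2Z,  H_2 = 0.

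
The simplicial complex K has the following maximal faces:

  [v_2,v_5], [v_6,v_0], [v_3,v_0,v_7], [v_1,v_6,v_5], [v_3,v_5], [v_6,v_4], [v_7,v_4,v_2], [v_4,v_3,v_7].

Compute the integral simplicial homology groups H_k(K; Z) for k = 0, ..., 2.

Fix the vertex order v_0 < v_1 < v_2 < v_3 < v_4 < v_5 < v_6 < v_7 and write every simplex with vertices in increasing order. Then dim K = 2 and the simplices of K are:

  0-simplices (8): [v_0], [v_1], [v_2], [v_3], [v_4], [v_5], [v_6], [v_7]
  1-simplices (14): [v_0,v_3], [v_0,v_6], [v_0,v_7], [v_1,v_5], [v_1,v_6], [v_2,v_4], [v_2,v_5], [v_2,v_7], [v_3,v_4], [v_3,v_5], [v_3,v_7], [v_4,v_6], [v_4,v_7], [v_5,v_6]
  2-simplices (4): [v_0,v_3,v_7], [v_1,v_5,v_6], [v_2,v_4,v_7], [v_3,v_4,v_7]

so the chain groups are C_0 ≅ Z^8, C_1 ≅ Z^14, C_2 ≅ Z^4.

Boundary ∂_1: C_1 → C_0 maps an edge to its endpoints' difference, ∂[p,q] = q − p. For instance
  ∂[v_2,v_7] = [v_7] − [v_2].
The resulting 8×14 matrix has rank 7, and its Smith normal form has invariant factors (1,1,1,1,1,1,1).

The boundary map ∂_2: C_2 → C_1 acts by ∂[p,q,r] = [q,r] − [p,r] + [p,q]. For instance
  ∂[v_2,v_4,v_7] = [v_4,v_7] − [v_2,v_7] + [v_2,v_4],
  ∂[v_0,v_3,v_7] = [v_3,v_7] − [v_0,v_7] + [v_0,v_3].
This gives a 14×4 integer matrix of rank 4; reducing to Smith normal form yields diagonal entries (1,1,1,1).

From H_k ≅ ker(∂_k) / im(∂_{k+1}) we obtain:

  H_0: rank C_0 − rank ∂_1 = 8 − 7 = 1, and the invariant factors of ∂_1 are all 1, so H_0 = Z.
  H_1: rank ker ∂_1 − rank ∂_2 = (14 − 7) − 4 = 3, and the invariant factors of ∂_2 are all 1, so H_1 = Z^3.
  H_2: rank ker ∂_2 − rank ∂_3 = (4 − 4) − 0 = 0, and there is no ∂_3, so H_2 = 0.

H_0 = Z,  H_1 = Z^3,  H_2 = 0.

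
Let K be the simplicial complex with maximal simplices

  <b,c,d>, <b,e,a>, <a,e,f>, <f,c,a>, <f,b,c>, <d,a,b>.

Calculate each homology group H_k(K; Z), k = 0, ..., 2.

H_0 = Z,  H_1 = Z,  H_2 = 0.

K has 6 vertices, 12 edges, 6 triangles.
rank ∂_0 = 0, rank ∂_1 = 5 ⇒ b_0 = 6 − 0 − 5 = 1; all invariant factors of ∂_1 are 1 so no torsion. So H_0 ≅ Z.
rank ∂_1 = 5, rank ∂_2 = 6 ⇒ b_1 = 12 − 5 − 6 = 1; all invariant factors of ∂_2 are 1 so no torsion. So H_1 ≅ Z.
rank ∂_2 = 6, rank ∂_3 = 0 ⇒ b_2 = 6 − 6 − 0 = 0. So H_2 ≅ 0.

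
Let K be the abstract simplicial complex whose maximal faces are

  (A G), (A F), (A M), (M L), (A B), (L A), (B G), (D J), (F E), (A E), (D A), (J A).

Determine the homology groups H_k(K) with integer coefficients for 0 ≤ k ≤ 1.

H_0 = Z,  H_1 = Z^4.

Fix the vertex order A < B < D < E < F < G < J < L < M and write every simplex with vertices in increasing order. Then dim K = 1 and the simplices of K are:

  0-simplices (9): A, B, D, E, F, G, J, L, M
  1-simplices (12): AB, AD, AE, AF, AG, AJ, AL, AM, BG, DJ, EF, LM

so the chain groups are C_0 ≅ Z^9, C_1 ≅ Z^12.

The boundary map ∂_1: C_1 → C_0 sends each edge [p,q] (with p < q) to q − p. For instance
  ∂AE = E − A.
The 9×12 boundary matrix has rank 8 and Smith normal form diag(1,1,1,1,1,1,1,1).

From H_k ≅ ker(∂_k) / im(∂_{k+1}) we obtain:

  H_0: rank C_0 − rank ∂_1 = 9 − 8 = 1, and the invariant factors of ∂_1 are all 1, so H_0 = Z.
  H_1: rank ker ∂_1 − rank ∂_2 = (12 − 8) − 0 = 4, and there is no ∂_2, so H_1 = Z^4.

(K is a triangulation of a wedge of 4 circles.)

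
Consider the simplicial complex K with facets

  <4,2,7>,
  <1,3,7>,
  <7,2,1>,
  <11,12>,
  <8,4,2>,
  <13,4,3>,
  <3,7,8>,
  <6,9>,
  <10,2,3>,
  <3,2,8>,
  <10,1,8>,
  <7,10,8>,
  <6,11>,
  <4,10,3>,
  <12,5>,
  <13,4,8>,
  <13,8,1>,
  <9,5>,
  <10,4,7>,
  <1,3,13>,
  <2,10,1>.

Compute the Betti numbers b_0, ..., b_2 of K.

We work with the vertex ordering 1 < 2 < 3 < 4 < 5 < 6 < 7 < 8 < 9 < 10 < 11 < 12 < 13. The simplices of K, each written with vertices in increasing order, are:

  0-simplices (13): [1], [2], [3], [4], [5], [6], [7], [8], [9], [10], [11], [12], [13]
  1-simplices (29): (29 of them)
  2-simplices (16): [1,2,7], [1,2,10], [1,3,7], [1,3,13], [1,8,10], [1,8,13], [2,3,8], [2,3,10], [2,4,7], [2,4,8], [3,4,10], [3,4,13], [3,7,8], [4,7,10], [4,8,13], [7,8,10]

Hence C_0 ≅ Z^13, C_1 ≅ Z^29, C_2 ≅ Z^16.

Boundary ∂_1: C_1 → C_0 sends each edge [p,q] (with p < q) to q − p. For instance
  ∂[1,2] = [2] − [1].
This gives a 13×29 integer matrix of rank 11; reducing to Smith normal form yields diagonal entries (1,1,1,1,1,1,1,1,1,1,1).

Boundary ∂_2: C_2 → C_1 maps a triangle to the signed sum of its edges. For instance
  ∂[2,3,10] = [3,10] − [2,10] + [2,3],
  ∂[4,7,10] = [7,10] − [4,10] + [4,7].
This gives a 29×16 integer matrix of rank 15; reducing to Smith normal form yields diagonal entries (1,1,1,1,1,1,1,1,1,1,1,1,1,1,1).

Reading off H_k = ker ∂_k / im ∂_{k+1}:

  H_0: rank C_0 − rank ∂_1 = 13 − 11 = 2, and the invariant factors of ∂_1 are all 1, so H_0 ≅ Z^2.
  H_1: rank ker ∂_1 − rank ∂_2 = (29 − 11) − 15 = 3, and the invariant factors of ∂_2 are all 1, so H_1 ≅ Z^3.
  H_2: rank ker ∂_2 − rank ∂_3 = (16 − 15) − 0 = 1, and there is no ∂_3, so H_2 ≅ Z.

As a check, the Euler characteristic is 13 − 29 + 16 = 0, which agrees with 2 − 3 + 1 = 0.

Hence the Betti numbers are b_0 = 2, b_1 = 3, b_2 = 1.

b_0 = 2, b_1 = 3, b_2 = 1.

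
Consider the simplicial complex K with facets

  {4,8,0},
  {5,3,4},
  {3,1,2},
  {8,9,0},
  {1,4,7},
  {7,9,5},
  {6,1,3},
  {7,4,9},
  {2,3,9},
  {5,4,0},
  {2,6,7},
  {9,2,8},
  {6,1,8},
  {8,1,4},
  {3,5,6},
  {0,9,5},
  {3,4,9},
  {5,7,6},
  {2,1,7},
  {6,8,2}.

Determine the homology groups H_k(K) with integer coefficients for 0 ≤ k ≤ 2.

H_0 ≅ Z,  H_1 ≅ Z ⊕ Z/2,  H_2 = 0.

Take the total order 0 < 1 < 2 < 3 < 4 < 5 < 6 < 7 < 8 < 9 on the vertex set. Then K (dimension 2) consists of the simplices:

  0-simplices (10): [0], [1], [2], [3], [4], [5], [6], [7], [8], [9]
  1-simplices (30): (30 of them)
  2-simplices (20): (20 of them)

giving chain groups C_0 ≅ Z^10, C_1 ≅ Z^30, C_2 ≅ Z^20.

∂_1: C_1 → C_0 maps an edge to its endpoints' difference, ∂[p,q] = q − p. For instance
  ∂[4,5] = [5] − [4].
This gives a 10×30 integer matrix of rank 9; reducing to Smith normal form yields diagonal entries (1,1,1,1,1,1,1,1,1).

∂_2: C_2 → C_1 maps a triangle to the signed sum of its edges. For instance
  ∂[0,4,8] = [4,8] − [0,8] + [0,4],
  ∂[0,8,9] = [8,9] − [0,9] + [0,8].
As a 30×20 matrix over Z this has rank 20, with invariant factors (1,1,1,1,1,1,1,1,1,1,1,1,1,1,1,1,1,1,1,2).

Now H_k = ker ∂_k / im ∂_{k+1}, so:

  H_0: rank C_0 − rank ∂_1 = 10 − 9 = 1, and the invariant factors of ∂_1 are all 1, so H_0 = Z.
  H_1: rank ker ∂_1 − rank ∂_2 = (30 − 9) − 20 = 1, and ∂_2 has invariant factor 2 > 1, so H_1 = Z ⊕ Z/2.
  H_2: rank ker ∂_2 − rank ∂_3 = (20 − 20) − 0 = 0, and there is no ∂_3, so H_2 = 0.

As a check, the Euler characteristic is 10 − 30 + 20 = 0, which agrees with 1 − 1 + 0 = 0.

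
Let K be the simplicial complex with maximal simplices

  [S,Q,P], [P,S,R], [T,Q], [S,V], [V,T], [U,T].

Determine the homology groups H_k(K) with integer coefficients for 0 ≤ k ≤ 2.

K has 7 vertices, 9 edges, 2 triangles.
rank ∂_0 = 0, rank ∂_1 = 6 ⇒ b_0 = 7 − 0 − 6 = 1; all invariant factors of ∂_1 are 1 so no torsion. So H_0 ≅ Z.
rank ∂_1 = 6, rank ∂_2 = 2 ⇒ b_1 = 9 − 6 − 2 = 1; all invariant factors of ∂_2 are 1 so no torsion. So H_1 ≅ Z.
rank ∂_2 = 2, rank ∂_3 = 0 ⇒ b_2 = 2 − 2 − 0 = 0. So H_2 ≅ 0.

H_0 = Z,  H_1 = Z,  H_2 = 0.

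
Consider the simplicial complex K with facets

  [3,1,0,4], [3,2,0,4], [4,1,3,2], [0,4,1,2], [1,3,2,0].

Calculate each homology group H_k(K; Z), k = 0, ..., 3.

H_0 ≅ Z,  H_1 = 0,  H_2 = 0,  H_3 ≅ Z.

K has 5 vertices, 10 edges, 10 triangles, 5 3-simplices.
rank ∂_0 = 0, rank ∂_1 = 4 ⇒ b_0 = 5 − 0 − 4 = 1; all invariant factors of ∂_1 are 1 so no torsion. So H_0 = Z.
rank ∂_1 = 4, rank ∂_2 = 6 ⇒ b_1 = 10 − 4 − 6 = 0; all invariant factors of ∂_2 are 1 so no torsion. So H_1 = 0.
rank ∂_2 = 6, rank ∂_3 = 4 ⇒ b_2 = 10 − 6 − 4 = 0; all invariant factors of ∂_3 are 1 so no torsion. So H_2 = 0.
rank ∂_3 = 4, rank ∂_4 = 0 ⇒ b_3 = 5 − 4 − 0 = 1. So H_3 = Z.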